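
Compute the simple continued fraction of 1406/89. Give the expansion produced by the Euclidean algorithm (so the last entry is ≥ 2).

1406 = 15·89 + 71
89 = 1·71 + 18
71 = 3·18 + 17
18 = 1·17 + 1
17 = 17·1 + 0  (stop)
So 1406/89 = [15; 1, 3, 1, 17].

[15; 1, 3, 1, 17]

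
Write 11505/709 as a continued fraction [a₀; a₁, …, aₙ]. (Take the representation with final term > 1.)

11505 = 16×709 + 161
709 = 4×161 + 65
161 = 2×65 + 31
65 = 2×31 + 3
31 = 10×3 + 1
3 = 3×1 + 0  (stop)
So 11505/709 = [16; 4, 2, 2, 10, 3].

[16; 4, 2, 2, 10, 3]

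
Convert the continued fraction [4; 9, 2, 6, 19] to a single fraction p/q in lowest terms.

9673/2356

Using pₖ = aₖpₖ₋₁ + pₖ₋₂ and qₖ = aₖqₖ₋₁ + qₖ₋₂:
  k=0: a=4, p=4, q=1
  k=1: a=9, p=37, q=9
  k=2: a=2, p=78, q=19
  k=3: a=6, p=505, q=123
  k=4: a=19, p=9673, q=2356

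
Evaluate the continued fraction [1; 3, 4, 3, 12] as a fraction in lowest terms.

Using pₖ = aₖpₖ₋₁ + pₖ₋₂ and qₖ = aₖqₖ₋₁ + qₖ₋₂:
  k=0: a=1, p=1, q=1
  k=1: a=3, p=4, q=3
  k=2: a=4, p=17, q=13
  k=3: a=3, p=55, q=42
  k=4: a=12, p=677, q=517

677/517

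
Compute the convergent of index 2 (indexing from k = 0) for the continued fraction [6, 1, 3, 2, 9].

Using pₖ = aₖpₖ₋₁ + pₖ₋₂, qₖ = aₖqₖ₋₁ + qₖ₋₂ (with p₋₁=1, p₋₂=0, q₋₁=0, q₋₂=1):
  k=0: a=6, p=6, q=1
  k=1: a=1, p=7, q=1
  k=2: a=3, p=27, q=4

27/4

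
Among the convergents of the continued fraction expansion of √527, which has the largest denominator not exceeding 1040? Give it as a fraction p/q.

√527 = [22; 1, 21, 1, 44, …] (period length 4).
Convergents:
  p_0/q_0 = 22/1
  p_1/q_1 = 23/1
  p_2/q_2 = 505/22
  p_3/q_3 = 528/23
  p_4/q_4 = 23737/1034
  p_5/q_5 = 24265/1057
q_4 = 1034 ≤ 1040 < 1057 = q_5, so the answer is 23737/1034.

23737/1034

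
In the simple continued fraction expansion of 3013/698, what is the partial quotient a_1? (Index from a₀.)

3

3013 = 4·698 + 221   →  a_0 = 4
698 = 3·221 + 35   →  a_1 = 3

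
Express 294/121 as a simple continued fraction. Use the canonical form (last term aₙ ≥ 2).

[2; 2, 3, 17]

294 = 2*121 + 52
121 = 2*52 + 17
52 = 3*17 + 1
17 = 17*1 + 0  (stop)
So 294/121 = [2; 2, 3, 17].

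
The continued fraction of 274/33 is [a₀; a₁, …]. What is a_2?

274 = 8·33 + 10   →  a_0 = 8
33 = 3·10 + 3   →  a_1 = 3
10 = 3·3 + 1   →  a_2 = 3

3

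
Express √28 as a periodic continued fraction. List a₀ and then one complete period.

a₀ = ⌊√28⌋ = 5.
With m₀=0, d₀=1 and mₖ₊₁ = dₖaₖ − mₖ, dₖ₊₁ = (n − mₖ₊₁²)/dₖ, aₖ₊₁ = ⌊(a₀+mₖ₊₁)/dₖ₊₁⌋:
  k=1: m=5, d=3, a=3
  k=2: m=4, d=4, a=2
  k=3: m=4, d=3, a=3
  k=4: m=5, d=1, a=10
d=1 and a=2a₀=10 at k=4, so the next step gives (m, d) = (5, 3) again — its k=1 value — and the period has length 4.

[5; 3, 2, 3, 10]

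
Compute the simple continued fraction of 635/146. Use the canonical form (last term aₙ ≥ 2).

635 = 4×146 + 51
146 = 2×51 + 44
51 = 1×44 + 7
44 = 6×7 + 2
7 = 3×2 + 1
2 = 2×1 + 0  (stop)
So 635/146 = [4; 2, 1, 6, 3, 2].

[4; 2, 1, 6, 3, 2]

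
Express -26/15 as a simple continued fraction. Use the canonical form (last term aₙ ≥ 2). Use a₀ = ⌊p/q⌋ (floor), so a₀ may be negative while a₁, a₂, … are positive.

-26 = -2*15 + 4
15 = 3*4 + 3
4 = 1*3 + 1
3 = 3*1 + 0  (stop)
So -26/15 = [-2; 3, 1, 3].

[-2; 3, 1, 3]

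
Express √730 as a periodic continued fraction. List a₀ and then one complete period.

[27; 54]

a₀ = ⌊√730⌋ = 27.
With m₀=0, d₀=1 and mₖ₊₁ = dₖaₖ − mₖ, dₖ₊₁ = (n − mₖ₊₁²)/dₖ, aₖ₊₁ = ⌊(a₀+mₖ₊₁)/dₖ₊₁⌋:
  k=1: m=27, d=1, a=54
d=1 and a=2a₀=54 at k=1, so the next step gives (m, d) = (27, 1) again — its k=1 value — and the period has length 1.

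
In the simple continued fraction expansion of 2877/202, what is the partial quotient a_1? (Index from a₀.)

2877 = 14·202 + 49   →  a_0 = 14
202 = 4·49 + 6   →  a_1 = 4

4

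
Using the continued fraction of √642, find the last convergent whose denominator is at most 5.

76/3

√642 = [25; 2, 1, 24, 1, 2, 50, …] (period length 6).
Convergents:
  p_0/q_0 = 25/1
  p_1/q_1 = 51/2
  p_2/q_2 = 76/3
  p_3/q_3 = 1875/74
q_2 = 3 ≤ 5 < 74 = q_3, so the answer is 76/3.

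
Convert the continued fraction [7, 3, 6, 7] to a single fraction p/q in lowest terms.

995/136

Fold from the inside: start with 7/1.
  6 + 1/7 = 43/7
  3 + 7/43 = 136/43
  7 + 43/136 = 995/136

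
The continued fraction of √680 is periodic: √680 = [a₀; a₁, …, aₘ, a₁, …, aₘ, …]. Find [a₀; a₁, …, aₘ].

a₀ = ⌊√680⌋ = 26.
With m₀=0, d₀=1 and mₖ₊₁ = dₖaₖ − mₖ, dₖ₊₁ = (n − mₖ₊₁²)/dₖ, aₖ₊₁ = ⌊(a₀+mₖ₊₁)/dₖ₊₁⌋:
  k=1: m=26, d=4, a=13
  k=2: m=26, d=1, a=52
d=1 and a=2a₀=52 at k=2, so the next step gives (m, d) = (26, 4) again — its k=1 value — and the period has length 2.

[26; 13, 52]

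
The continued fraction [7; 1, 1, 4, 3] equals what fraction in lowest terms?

Using pₖ = aₖpₖ₋₁ + pₖ₋₂ and qₖ = aₖqₖ₋₁ + qₖ₋₂:
  k=0: a=7, p=7, q=1
  k=1: a=1, p=8, q=1
  k=2: a=1, p=15, q=2
  k=3: a=4, p=68, q=9
  k=4: a=3, p=219, q=29

219/29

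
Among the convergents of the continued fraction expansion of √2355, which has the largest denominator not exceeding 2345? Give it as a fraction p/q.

45374/935

√2355 = [48; 1, 1, 8, 3, 8, 1, 1, 96, …] (period length 8).
Convergents:
  p_0/q_0 = 48/1
  p_1/q_1 = 49/1
  p_2/q_2 = 97/2
  p_3/q_3 = 825/17
  p_4/q_4 = 2572/53
  p_5/q_5 = 21401/441
  p_6/q_6 = 23973/494
  p_7/q_7 = 45374/935
  p_8/q_8 = 4379877/90254
q_7 = 935 ≤ 2345 < 90254 = q_8, so the answer is 45374/935.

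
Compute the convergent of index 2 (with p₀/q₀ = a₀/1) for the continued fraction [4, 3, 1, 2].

17/4

Using pₖ = aₖpₖ₋₁ + pₖ₋₂, qₖ = aₖqₖ₋₁ + qₖ₋₂ (with p₋₁=1, p₋₂=0, q₋₁=0, q₋₂=1):
  k=0: a=4, p=4, q=1
  k=1: a=3, p=13, q=3
  k=2: a=1, p=17, q=4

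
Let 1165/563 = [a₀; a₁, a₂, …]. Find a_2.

2

1165 = 2·563 + 39   →  a_0 = 2
563 = 14·39 + 17   →  a_1 = 14
39 = 2·17 + 5   →  a_2 = 2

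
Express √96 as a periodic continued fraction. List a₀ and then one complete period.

a₀ = ⌊√96⌋ = 9.
With m₀=0, d₀=1 and mₖ₊₁ = dₖaₖ − mₖ, dₖ₊₁ = (n − mₖ₊₁²)/dₖ, aₖ₊₁ = ⌊(a₀+mₖ₊₁)/dₖ₊₁⌋:
  k=1: m=9, d=15, a=1
  k=2: m=6, d=4, a=3
  k=3: m=6, d=15, a=1
  k=4: m=9, d=1, a=18
d=1 and a=2a₀=18 at k=4, so the next step gives (m, d) = (9, 15) again — its k=1 value — and the period has length 4.

[9; 1, 3, 1, 18]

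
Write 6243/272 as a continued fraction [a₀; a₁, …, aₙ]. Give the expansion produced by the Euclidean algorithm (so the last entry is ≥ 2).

6243 = 22×272 + 259
272 = 1×259 + 13
259 = 19×13 + 12
13 = 1×12 + 1
12 = 12×1 + 0  (stop)
So 6243/272 = [22; 1, 19, 1, 12].

[22; 1, 19, 1, 12]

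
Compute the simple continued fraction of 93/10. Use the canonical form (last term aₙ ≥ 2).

[9; 3, 3]

93 = 9*10 + 3
10 = 3*3 + 1
3 = 3*1 + 0  (stop)
So 93/10 = [9; 3, 3].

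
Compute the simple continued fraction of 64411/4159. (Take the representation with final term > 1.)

64411 = 15×4159 + 2026
4159 = 2×2026 + 107
2026 = 18×107 + 100
107 = 1×100 + 7
100 = 14×7 + 2
7 = 3×2 + 1
2 = 2×1 + 0  (stop)
So 64411/4159 = [15; 2, 18, 1, 14, 3, 2].

[15; 2, 18, 1, 14, 3, 2]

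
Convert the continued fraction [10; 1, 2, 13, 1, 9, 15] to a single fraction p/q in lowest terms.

68829/6448

Using pₖ = aₖpₖ₋₁ + pₖ₋₂ and qₖ = aₖqₖ₋₁ + qₖ₋₂:
  k=0: a=10, p=10, q=1
  k=1: a=1, p=11, q=1
  k=2: a=2, p=32, q=3
  k=3: a=13, p=427, q=40
  k=4: a=1, p=459, q=43
  k=5: a=9, p=4558, q=427
  k=6: a=15, p=68829, q=6448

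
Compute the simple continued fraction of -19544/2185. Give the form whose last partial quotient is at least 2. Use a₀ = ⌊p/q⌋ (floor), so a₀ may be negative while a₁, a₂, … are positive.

[-9; 18, 17, 3, 2]

-19544 = -9·2185 + 121
2185 = 18·121 + 7
121 = 17·7 + 2
7 = 3·2 + 1
2 = 2·1 + 0  (stop)
So -19544/2185 = [-9; 18, 17, 3, 2].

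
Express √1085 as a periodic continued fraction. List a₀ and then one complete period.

[32; 1, 15, 2, 15, 1, 64]

a₀ = ⌊√1085⌋ = 32.
With m₀=0, d₀=1 and mₖ₊₁ = dₖaₖ − mₖ, dₖ₊₁ = (n − mₖ₊₁²)/dₖ, aₖ₊₁ = ⌊(a₀+mₖ₊₁)/dₖ₊₁⌋:
  k=1: m=32, d=61, a=1
  k=2: m=29, d=4, a=15
  k=3: m=31, d=31, a=2
  k=4: m=31, d=4, a=15
  k=5: m=29, d=61, a=1
  k=6: m=32, d=1, a=64
d=1 and a=2a₀=64 at k=6, so the next step gives (m, d) = (32, 61) again — its k=1 value — and the period has length 6.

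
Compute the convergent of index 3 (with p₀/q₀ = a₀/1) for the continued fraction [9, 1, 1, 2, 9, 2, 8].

48/5

Using pₖ = aₖpₖ₋₁ + pₖ₋₂, qₖ = aₖqₖ₋₁ + qₖ₋₂ (with p₋₁=1, p₋₂=0, q₋₁=0, q₋₂=1):
  k=0: a=9, p=9, q=1
  k=1: a=1, p=10, q=1
  k=2: a=1, p=19, q=2
  k=3: a=2, p=48, q=5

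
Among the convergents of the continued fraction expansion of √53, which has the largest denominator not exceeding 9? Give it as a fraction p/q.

51/7

√53 = [7; 3, 1, 1, 3, 14, …] (period length 5).
Convergents:
  p_0/q_0 = 7/1
  p_1/q_1 = 22/3
  p_2/q_2 = 29/4
  p_3/q_3 = 51/7
  p_4/q_4 = 182/25
q_3 = 7 ≤ 9 < 25 = q_4, so the answer is 51/7.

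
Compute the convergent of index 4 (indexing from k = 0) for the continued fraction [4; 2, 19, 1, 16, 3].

3119/695

Using pₖ = aₖpₖ₋₁ + pₖ₋₂, qₖ = aₖqₖ₋₁ + qₖ₋₂ (with p₋₁=1, p₋₂=0, q₋₁=0, q₋₂=1):
  k=0: a=4, p=4, q=1
  k=1: a=2, p=9, q=2
  k=2: a=19, p=175, q=39
  k=3: a=1, p=184, q=41
  k=4: a=16, p=3119, q=695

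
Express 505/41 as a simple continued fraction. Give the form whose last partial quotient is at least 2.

505 = 12·41 + 13
41 = 3·13 + 2
13 = 6·2 + 1
2 = 2·1 + 0  (stop)
So 505/41 = [12; 3, 6, 2].

[12; 3, 6, 2]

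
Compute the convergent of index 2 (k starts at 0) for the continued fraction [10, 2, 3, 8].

73/7

Using pₖ = aₖpₖ₋₁ + pₖ₋₂, qₖ = aₖqₖ₋₁ + qₖ₋₂ (with p₋₁=1, p₋₂=0, q₋₁=0, q₋₂=1):
  k=0: a=10, p=10, q=1
  k=1: a=2, p=21, q=2
  k=2: a=3, p=73, q=7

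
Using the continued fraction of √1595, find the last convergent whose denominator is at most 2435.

51080/1279

√1595 = [39; 1, 14, 1, 78, …] (period length 4).
Convergents:
  p_0/q_0 = 39/1
  p_1/q_1 = 40/1
  p_2/q_2 = 599/15
  p_3/q_3 = 639/16
  p_4/q_4 = 50441/1263
  p_5/q_5 = 51080/1279
  p_6/q_6 = 765561/19169
q_5 = 1279 ≤ 2435 < 19169 = q_6, so the answer is 51080/1279.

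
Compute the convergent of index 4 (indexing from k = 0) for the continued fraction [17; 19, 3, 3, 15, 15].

Using pₖ = aₖpₖ₋₁ + pₖ₋₂, qₖ = aₖqₖ₋₁ + qₖ₋₂ (with p₋₁=1, p₋₂=0, q₋₁=0, q₋₂=1):
  k=0: a=17, p=17, q=1
  k=1: a=19, p=324, q=19
  k=2: a=3, p=989, q=58
  k=3: a=3, p=3291, q=193
  k=4: a=15, p=50354, q=2953

50354/2953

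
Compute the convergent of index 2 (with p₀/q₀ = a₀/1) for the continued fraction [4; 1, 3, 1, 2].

19/4

Using pₖ = aₖpₖ₋₁ + pₖ₋₂, qₖ = aₖqₖ₋₁ + qₖ₋₂ (with p₋₁=1, p₋₂=0, q₋₁=0, q₋₂=1):
  k=0: a=4, p=4, q=1
  k=1: a=1, p=5, q=1
  k=2: a=3, p=19, q=4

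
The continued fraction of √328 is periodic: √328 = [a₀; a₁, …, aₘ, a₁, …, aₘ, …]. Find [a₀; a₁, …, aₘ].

a₀ = ⌊√328⌋ = 18.
With m₀=0, d₀=1 and mₖ₊₁ = dₖaₖ − mₖ, dₖ₊₁ = (n − mₖ₊₁²)/dₖ, aₖ₊₁ = ⌊(a₀+mₖ₊₁)/dₖ₊₁⌋:
  k=1: m=18, d=4, a=9
  k=2: m=18, d=1, a=36
d=1 and a=2a₀=36 at k=2, so the next step gives (m, d) = (18, 4) again — its k=1 value — and the period has length 2.

[18; 9, 36]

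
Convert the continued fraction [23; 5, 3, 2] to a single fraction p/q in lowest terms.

858/37

Using pₖ = aₖpₖ₋₁ + pₖ₋₂ and qₖ = aₖqₖ₋₁ + qₖ₋₂:
  k=0: a=23, p=23, q=1
  k=1: a=5, p=116, q=5
  k=2: a=3, p=371, q=16
  k=3: a=2, p=858, q=37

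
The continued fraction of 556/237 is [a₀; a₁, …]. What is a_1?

2

556 = 2·237 + 82   →  a_0 = 2
237 = 2·82 + 73   →  a_1 = 2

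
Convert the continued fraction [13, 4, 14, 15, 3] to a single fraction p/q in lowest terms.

Using pₖ = aₖpₖ₋₁ + pₖ₋₂ and qₖ = aₖqₖ₋₁ + qₖ₋₂:
  k=0: a=13, p=13, q=1
  k=1: a=4, p=53, q=4
  k=2: a=14, p=755, q=57
  k=3: a=15, p=11378, q=859
  k=4: a=3, p=34889, q=2634

34889/2634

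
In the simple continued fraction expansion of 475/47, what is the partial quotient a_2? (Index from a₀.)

2

475 = 10·47 + 5   →  a_0 = 10
47 = 9·5 + 2   →  a_1 = 9
5 = 2·2 + 1   →  a_2 = 2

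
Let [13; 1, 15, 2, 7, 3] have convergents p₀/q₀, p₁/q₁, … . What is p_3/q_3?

Using pₖ = aₖpₖ₋₁ + pₖ₋₂, qₖ = aₖqₖ₋₁ + qₖ₋₂ (with p₋₁=1, p₋₂=0, q₋₁=0, q₋₂=1):
  k=0: a=13, p=13, q=1
  k=1: a=1, p=14, q=1
  k=2: a=15, p=223, q=16
  k=3: a=2, p=460, q=33

460/33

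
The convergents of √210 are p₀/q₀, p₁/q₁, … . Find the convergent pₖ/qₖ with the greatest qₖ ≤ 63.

826/57

√210 = [14; 2, 28, …] (period length 2).
Convergents:
  p_0/q_0 = 14/1
  p_1/q_1 = 29/2
  p_2/q_2 = 826/57
  p_3/q_3 = 1681/116
q_2 = 57 ≤ 63 < 116 = q_3, so the answer is 826/57.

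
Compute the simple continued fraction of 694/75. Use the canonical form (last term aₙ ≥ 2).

694 = 9×75 + 19
75 = 3×19 + 18
19 = 1×18 + 1
18 = 18×1 + 0  (stop)
So 694/75 = [9; 3, 1, 18].

[9; 3, 1, 18]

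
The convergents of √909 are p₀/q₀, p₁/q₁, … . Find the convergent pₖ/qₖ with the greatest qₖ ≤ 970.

√909 = [30; 6, 1, 2, 6, 2, 1, 6, 60, …] (period length 8).
Convergents:
  p_0/q_0 = 30/1
  p_1/q_1 = 181/6
  p_2/q_2 = 211/7
  p_3/q_3 = 603/20
  p_4/q_4 = 3829/127
  p_5/q_5 = 8261/274
  p_6/q_6 = 12090/401
  p_7/q_7 = 80801/2680
q_6 = 401 ≤ 970 < 2680 = q_7, so the answer is 12090/401.

12090/401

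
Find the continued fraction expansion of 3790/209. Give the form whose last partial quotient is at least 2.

[18; 7, 2, 6, 2]

3790 = 18*209 + 28
209 = 7*28 + 13
28 = 2*13 + 2
13 = 6*2 + 1
2 = 2*1 + 0  (stop)
So 3790/209 = [18; 7, 2, 6, 2].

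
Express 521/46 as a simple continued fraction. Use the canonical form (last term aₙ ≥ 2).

521 = 11×46 + 15
46 = 3×15 + 1
15 = 15×1 + 0  (stop)
So 521/46 = [11; 3, 15].

[11; 3, 15]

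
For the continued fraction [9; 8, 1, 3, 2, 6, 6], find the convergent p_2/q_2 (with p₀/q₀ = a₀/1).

Using pₖ = aₖpₖ₋₁ + pₖ₋₂, qₖ = aₖqₖ₋₁ + qₖ₋₂ (with p₋₁=1, p₋₂=0, q₋₁=0, q₋₂=1):
  k=0: a=9, p=9, q=1
  k=1: a=8, p=73, q=8
  k=2: a=1, p=82, q=9

82/9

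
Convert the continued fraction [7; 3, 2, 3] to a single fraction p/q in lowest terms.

175/24

Using pₖ = aₖpₖ₋₁ + pₖ₋₂ and qₖ = aₖqₖ₋₁ + qₖ₋₂:
  k=0: a=7, p=7, q=1
  k=1: a=3, p=22, q=3
  k=2: a=2, p=51, q=7
  k=3: a=3, p=175, q=24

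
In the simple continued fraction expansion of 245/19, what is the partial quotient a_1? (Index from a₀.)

245 = 12·19 + 17   →  a_0 = 12
19 = 1·17 + 2   →  a_1 = 1

1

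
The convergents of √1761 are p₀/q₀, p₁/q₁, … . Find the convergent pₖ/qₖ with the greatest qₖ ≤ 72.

√1761 = [41; 1, 26, 1, 82, …] (period length 4).
Convergents:
  p_0/q_0 = 41/1
  p_1/q_1 = 42/1
  p_2/q_2 = 1133/27
  p_3/q_3 = 1175/28
  p_4/q_4 = 97483/2323
q_3 = 28 ≤ 72 < 2323 = q_4, so the answer is 1175/28.

1175/28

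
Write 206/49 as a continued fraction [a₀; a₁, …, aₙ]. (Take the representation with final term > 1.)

206 = 4·49 + 10
49 = 4·10 + 9
10 = 1·9 + 1
9 = 9·1 + 0  (stop)
So 206/49 = [4; 4, 1, 9].

[4; 4, 1, 9]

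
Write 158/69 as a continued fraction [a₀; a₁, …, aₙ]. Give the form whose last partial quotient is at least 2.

158 = 2×69 + 20
69 = 3×20 + 9
20 = 2×9 + 2
9 = 4×2 + 1
2 = 2×1 + 0  (stop)
So 158/69 = [2; 3, 2, 4, 2].

[2; 3, 2, 4, 2]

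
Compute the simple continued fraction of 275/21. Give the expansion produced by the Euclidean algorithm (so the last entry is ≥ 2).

275 = 13·21 + 2
21 = 10·2 + 1
2 = 2·1 + 0  (stop)
So 275/21 = [13; 10, 2].

[13; 10, 2]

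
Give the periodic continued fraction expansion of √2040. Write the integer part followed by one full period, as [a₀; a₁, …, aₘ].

a₀ = ⌊√2040⌋ = 45.
With m₀=0, d₀=1 and mₖ₊₁ = dₖaₖ − mₖ, dₖ₊₁ = (n − mₖ₊₁²)/dₖ, aₖ₊₁ = ⌊(a₀+mₖ₊₁)/dₖ₊₁⌋:
  k=1: m=45, d=15, a=6
  k=2: m=45, d=1, a=90
d=1 and a=2a₀=90 at k=2, so the next step gives (m, d) = (45, 15) again — its k=1 value — and the period has length 2.

[45; 6, 90]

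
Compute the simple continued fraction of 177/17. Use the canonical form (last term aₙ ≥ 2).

[10; 2, 2, 3]

177 = 10*17 + 7
17 = 2*7 + 3
7 = 2*3 + 1
3 = 3*1 + 0  (stop)
So 177/17 = [10; 2, 2, 3].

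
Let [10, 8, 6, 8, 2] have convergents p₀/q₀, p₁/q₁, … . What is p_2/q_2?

Using pₖ = aₖpₖ₋₁ + pₖ₋₂, qₖ = aₖqₖ₋₁ + qₖ₋₂ (with p₋₁=1, p₋₂=0, q₋₁=0, q₋₂=1):
  k=0: a=10, p=10, q=1
  k=1: a=8, p=81, q=8
  k=2: a=6, p=496, q=49

496/49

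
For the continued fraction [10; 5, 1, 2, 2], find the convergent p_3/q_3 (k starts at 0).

Using pₖ = aₖpₖ₋₁ + pₖ₋₂, qₖ = aₖqₖ₋₁ + qₖ₋₂ (with p₋₁=1, p₋₂=0, q₋₁=0, q₋₂=1):
  k=0: a=10, p=10, q=1
  k=1: a=5, p=51, q=5
  k=2: a=1, p=61, q=6
  k=3: a=2, p=173, q=17

173/17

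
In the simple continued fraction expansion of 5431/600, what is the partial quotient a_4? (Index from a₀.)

4

5431 = 9·600 + 31   →  a_0 = 9
600 = 19·31 + 11   →  a_1 = 19
31 = 2·11 + 9   →  a_2 = 2
11 = 1·9 + 2   →  a_3 = 1
9 = 4·2 + 1   →  a_4 = 4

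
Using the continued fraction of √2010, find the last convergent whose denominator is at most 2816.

120556/2689

√2010 = [44; 1, 4, 1, 88, …] (period length 4).
Convergents:
  p_0/q_0 = 44/1
  p_1/q_1 = 45/1
  p_2/q_2 = 224/5
  p_3/q_3 = 269/6
  p_4/q_4 = 23896/533
  p_5/q_5 = 24165/539
  p_6/q_6 = 120556/2689
  p_7/q_7 = 144721/3228
q_6 = 2689 ≤ 2816 < 3228 = q_7, so the answer is 120556/2689.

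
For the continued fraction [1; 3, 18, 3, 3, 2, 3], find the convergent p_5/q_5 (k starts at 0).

Using pₖ = aₖpₖ₋₁ + pₖ₋₂, qₖ = aₖqₖ₋₁ + qₖ₋₂ (with p₋₁=1, p₋₂=0, q₋₁=0, q₋₂=1):
  k=0: a=1, p=1, q=1
  k=1: a=3, p=4, q=3
  k=2: a=18, p=73, q=55
  k=3: a=3, p=223, q=168
  k=4: a=3, p=742, q=559
  k=5: a=2, p=1707, q=1286

1707/1286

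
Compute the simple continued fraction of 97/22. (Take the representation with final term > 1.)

97 = 4·22 + 9
22 = 2·9 + 4
9 = 2·4 + 1
4 = 4·1 + 0  (stop)
So 97/22 = [4; 2, 2, 4].

[4; 2, 2, 4]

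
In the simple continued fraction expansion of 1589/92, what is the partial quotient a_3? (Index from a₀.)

1589 = 17·92 + 25   →  a_0 = 17
92 = 3·25 + 17   →  a_1 = 3
25 = 1·17 + 8   →  a_2 = 1
17 = 2·8 + 1   →  a_3 = 2

2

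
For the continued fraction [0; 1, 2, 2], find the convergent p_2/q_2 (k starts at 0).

Using pₖ = aₖpₖ₋₁ + pₖ₋₂, qₖ = aₖqₖ₋₁ + qₖ₋₂ (with p₋₁=1, p₋₂=0, q₋₁=0, q₋₂=1):
  k=0: a=0, p=0, q=1
  k=1: a=1, p=1, q=1
  k=2: a=2, p=2, q=3

2/3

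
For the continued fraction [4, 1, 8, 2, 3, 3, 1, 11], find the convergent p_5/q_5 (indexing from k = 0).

Using pₖ = aₖpₖ₋₁ + pₖ₋₂, qₖ = aₖqₖ₋₁ + qₖ₋₂ (with p₋₁=1, p₋₂=0, q₋₁=0, q₋₂=1):
  k=0: a=4, p=4, q=1
  k=1: a=1, p=5, q=1
  k=2: a=8, p=44, q=9
  k=3: a=2, p=93, q=19
  k=4: a=3, p=323, q=66
  k=5: a=3, p=1062, q=217

1062/217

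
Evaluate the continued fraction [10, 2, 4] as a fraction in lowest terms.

94/9

Fold from the inside: start with 4/1.
  2 + 1/4 = 9/4
  10 + 4/9 = 94/9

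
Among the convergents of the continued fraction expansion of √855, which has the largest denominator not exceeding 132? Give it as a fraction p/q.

3041/104

√855 = [29; 4, 6, 4, 58, …] (period length 4).
Convergents:
  p_0/q_0 = 29/1
  p_1/q_1 = 117/4
  p_2/q_2 = 731/25
  p_3/q_3 = 3041/104
  p_4/q_4 = 177109/6057
q_3 = 104 ≤ 132 < 6057 = q_4, so the answer is 3041/104.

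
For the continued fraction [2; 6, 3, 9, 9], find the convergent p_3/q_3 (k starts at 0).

382/177

Using pₖ = aₖpₖ₋₁ + pₖ₋₂, qₖ = aₖqₖ₋₁ + qₖ₋₂ (with p₋₁=1, p₋₂=0, q₋₁=0, q₋₂=1):
  k=0: a=2, p=2, q=1
  k=1: a=6, p=13, q=6
  k=2: a=3, p=41, q=19
  k=3: a=9, p=382, q=177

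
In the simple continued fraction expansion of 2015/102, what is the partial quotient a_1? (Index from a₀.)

1

2015 = 19·102 + 77   →  a_0 = 19
102 = 1·77 + 25   →  a_1 = 1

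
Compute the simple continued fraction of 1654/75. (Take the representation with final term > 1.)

[22; 18, 1, 3]

1654 = 22×75 + 4
75 = 18×4 + 3
4 = 1×3 + 1
3 = 3×1 + 0  (stop)
So 1654/75 = [22; 18, 1, 3].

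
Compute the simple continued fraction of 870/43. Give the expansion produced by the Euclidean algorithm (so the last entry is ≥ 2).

[20; 4, 3, 3]

870 = 20×43 + 10
43 = 4×10 + 3
10 = 3×3 + 1
3 = 3×1 + 0  (stop)
So 870/43 = [20; 4, 3, 3].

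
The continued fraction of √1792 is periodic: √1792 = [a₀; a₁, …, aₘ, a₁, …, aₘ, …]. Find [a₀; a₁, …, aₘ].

a₀ = ⌊√1792⌋ = 42.

[42; 3, 84]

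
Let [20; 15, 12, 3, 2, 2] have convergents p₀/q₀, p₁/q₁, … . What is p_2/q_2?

Using pₖ = aₖpₖ₋₁ + pₖ₋₂, qₖ = aₖqₖ₋₁ + qₖ₋₂ (with p₋₁=1, p₋₂=0, q₋₁=0, q₋₂=1):
  k=0: a=20, p=20, q=1
  k=1: a=15, p=301, q=15
  k=2: a=12, p=3632, q=181

3632/181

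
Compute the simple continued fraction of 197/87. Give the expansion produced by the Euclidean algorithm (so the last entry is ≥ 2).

197 = 2*87 + 23
87 = 3*23 + 18
23 = 1*18 + 5
18 = 3*5 + 3
5 = 1*3 + 2
3 = 1*2 + 1
2 = 2*1 + 0  (stop)
So 197/87 = [2; 3, 1, 3, 1, 1, 2].

[2; 3, 1, 3, 1, 1, 2]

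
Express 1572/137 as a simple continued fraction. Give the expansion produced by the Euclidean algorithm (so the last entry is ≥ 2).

[11; 2, 9, 3, 2]

1572 = 11×137 + 65
137 = 2×65 + 7
65 = 9×7 + 2
7 = 3×2 + 1
2 = 2×1 + 0  (stop)
So 1572/137 = [11; 2, 9, 3, 2].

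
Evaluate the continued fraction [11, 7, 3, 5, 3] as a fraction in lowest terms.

4154/373

Fold from the inside: start with 3/1.
  5 + 1/3 = 16/3
  3 + 3/16 = 51/16
  7 + 16/51 = 373/51
  11 + 51/373 = 4154/373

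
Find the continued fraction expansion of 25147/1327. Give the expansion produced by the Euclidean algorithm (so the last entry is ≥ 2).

25147 = 18·1327 + 1261
1327 = 1·1261 + 66
1261 = 19·66 + 7
66 = 9·7 + 3
7 = 2·3 + 1
3 = 3·1 + 0  (stop)
So 25147/1327 = [18; 1, 19, 9, 2, 3].

[18; 1, 19, 9, 2, 3]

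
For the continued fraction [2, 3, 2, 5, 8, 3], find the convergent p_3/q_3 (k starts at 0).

87/38

Using pₖ = aₖpₖ₋₁ + pₖ₋₂, qₖ = aₖqₖ₋₁ + qₖ₋₂ (with p₋₁=1, p₋₂=0, q₋₁=0, q₋₂=1):
  k=0: a=2, p=2, q=1
  k=1: a=3, p=7, q=3
  k=2: a=2, p=16, q=7
  k=3: a=5, p=87, q=38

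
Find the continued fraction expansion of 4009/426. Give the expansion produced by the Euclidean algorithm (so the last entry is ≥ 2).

4009 = 9×426 + 175
426 = 2×175 + 76
175 = 2×76 + 23
76 = 3×23 + 7
23 = 3×7 + 2
7 = 3×2 + 1
2 = 2×1 + 0  (stop)
So 4009/426 = [9; 2, 2, 3, 3, 3, 2].

[9; 2, 2, 3, 3, 3, 2]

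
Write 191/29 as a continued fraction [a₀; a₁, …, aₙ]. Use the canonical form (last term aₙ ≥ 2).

[6; 1, 1, 2, 2, 2]

191 = 6×29 + 17
29 = 1×17 + 12
17 = 1×12 + 5
12 = 2×5 + 2
5 = 2×2 + 1
2 = 2×1 + 0  (stop)
So 191/29 = [6; 1, 1, 2, 2, 2].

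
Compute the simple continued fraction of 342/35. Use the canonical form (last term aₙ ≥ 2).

[9; 1, 3, 2, 1, 2]

342 = 9·35 + 27
35 = 1·27 + 8
27 = 3·8 + 3
8 = 2·3 + 2
3 = 1·2 + 1
2 = 2·1 + 0  (stop)
So 342/35 = [9; 1, 3, 2, 1, 2].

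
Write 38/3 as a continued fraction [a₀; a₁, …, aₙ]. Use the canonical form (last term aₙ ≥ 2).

38 = 12×3 + 2
3 = 1×2 + 1
2 = 2×1 + 0  (stop)
So 38/3 = [12; 1, 2].

[12; 1, 2]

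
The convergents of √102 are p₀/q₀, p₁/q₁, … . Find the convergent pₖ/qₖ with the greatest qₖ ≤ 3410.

√102 = [10; 10, 20, …] (period length 2).
Convergents:
  p_0/q_0 = 10/1
  p_1/q_1 = 101/10
  p_2/q_2 = 2030/201
  p_3/q_3 = 20401/2020
  p_4/q_4 = 410050/40601
q_3 = 2020 ≤ 3410 < 40601 = q_4, so the answer is 20401/2020.

20401/2020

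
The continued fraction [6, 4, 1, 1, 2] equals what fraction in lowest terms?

143/23

Using pₖ = aₖpₖ₋₁ + pₖ₋₂ and qₖ = aₖqₖ₋₁ + qₖ₋₂:
  k=0: a=6, p=6, q=1
  k=1: a=4, p=25, q=4
  k=2: a=1, p=31, q=5
  k=3: a=1, p=56, q=9
  k=4: a=2, p=143, q=23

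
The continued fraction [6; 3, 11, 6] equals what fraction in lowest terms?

Fold from the inside: start with 6/1.
  11 + 1/6 = 67/6
  3 + 6/67 = 207/67
  6 + 67/207 = 1309/207

1309/207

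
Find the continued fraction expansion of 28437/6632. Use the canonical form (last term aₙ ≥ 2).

[4; 3, 2, 9, 7, 14]

28437 = 4·6632 + 1909
6632 = 3·1909 + 905
1909 = 2·905 + 99
905 = 9·99 + 14
99 = 7·14 + 1
14 = 14·1 + 0  (stop)
So 28437/6632 = [4; 3, 2, 9, 7, 14].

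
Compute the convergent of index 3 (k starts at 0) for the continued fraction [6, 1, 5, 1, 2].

Using pₖ = aₖpₖ₋₁ + pₖ₋₂, qₖ = aₖqₖ₋₁ + qₖ₋₂ (with p₋₁=1, p₋₂=0, q₋₁=0, q₋₂=1):
  k=0: a=6, p=6, q=1
  k=1: a=1, p=7, q=1
  k=2: a=5, p=41, q=6
  k=3: a=1, p=48, q=7

48/7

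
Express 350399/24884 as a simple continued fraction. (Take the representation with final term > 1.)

[14; 12, 3, 3, 18, 11]

350399 = 14*24884 + 2023
24884 = 12*2023 + 608
2023 = 3*608 + 199
608 = 3*199 + 11
199 = 18*11 + 1
11 = 11*1 + 0  (stop)
So 350399/24884 = [14; 12, 3, 3, 18, 11].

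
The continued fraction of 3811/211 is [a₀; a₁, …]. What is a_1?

3811 = 18·211 + 13   →  a_0 = 18
211 = 16·13 + 3   →  a_1 = 16

16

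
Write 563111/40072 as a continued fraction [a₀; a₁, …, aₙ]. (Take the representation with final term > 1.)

[14; 19, 18, 3, 2, 16]

563111 = 14·40072 + 2103
40072 = 19·2103 + 115
2103 = 18·115 + 33
115 = 3·33 + 16
33 = 2·16 + 1
16 = 16·1 + 0  (stop)
So 563111/40072 = [14; 19, 18, 3, 2, 16].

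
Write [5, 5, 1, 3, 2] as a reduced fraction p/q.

Using pₖ = aₖpₖ₋₁ + pₖ₋₂ and qₖ = aₖqₖ₋₁ + qₖ₋₂:
  k=0: a=5, p=5, q=1
  k=1: a=5, p=26, q=5
  k=2: a=1, p=31, q=6
  k=3: a=3, p=119, q=23
  k=4: a=2, p=269, q=52

269/52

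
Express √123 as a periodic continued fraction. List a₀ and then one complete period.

a₀ = ⌊√123⌋ = 11.
With m₀=0, d₀=1 and mₖ₊₁ = dₖaₖ − mₖ, dₖ₊₁ = (n − mₖ₊₁²)/dₖ, aₖ₊₁ = ⌊(a₀+mₖ₊₁)/dₖ₊₁⌋:
  k=1: m=11, d=2, a=11
  k=2: m=11, d=1, a=22
d=1 and a=2a₀=22 at k=2, so the next step gives (m, d) = (11, 2) again — its k=1 value — and the period has length 2.

[11; 11, 22]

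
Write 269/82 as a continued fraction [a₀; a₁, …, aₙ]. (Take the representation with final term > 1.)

[3; 3, 1, 1, 3, 3]

269 = 3*82 + 23
82 = 3*23 + 13
23 = 1*13 + 10
13 = 1*10 + 3
10 = 3*3 + 1
3 = 3*1 + 0  (stop)
So 269/82 = [3; 3, 1, 1, 3, 3].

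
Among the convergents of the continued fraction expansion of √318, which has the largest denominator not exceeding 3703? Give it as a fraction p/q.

√318 = [17; 1, 4, 1, 34, …] (period length 4).
Convergents:
  p_0/q_0 = 17/1
  p_1/q_1 = 18/1
  p_2/q_2 = 89/5
  p_3/q_3 = 107/6
  p_4/q_4 = 3727/209
  p_5/q_5 = 3834/215
  p_6/q_6 = 19063/1069
  p_7/q_7 = 22897/1284
  p_8/q_8 = 797561/44725
q_7 = 1284 ≤ 3703 < 44725 = q_8, so the answer is 22897/1284.

22897/1284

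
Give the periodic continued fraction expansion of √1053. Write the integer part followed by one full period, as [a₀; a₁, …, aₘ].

[32; 2, 4, 2, 64]

a₀ = ⌊√1053⌋ = 32.
With m₀=0, d₀=1 and mₖ₊₁ = dₖaₖ − mₖ, dₖ₊₁ = (n − mₖ₊₁²)/dₖ, aₖ₊₁ = ⌊(a₀+mₖ₊₁)/dₖ₊₁⌋:
  k=1: m=32, d=29, a=2
  k=2: m=26, d=13, a=4
  k=3: m=26, d=29, a=2
  k=4: m=32, d=1, a=64
d=1 and a=2a₀=64 at k=4, so the next step gives (m, d) = (32, 29) again — its k=1 value — and the period has length 4.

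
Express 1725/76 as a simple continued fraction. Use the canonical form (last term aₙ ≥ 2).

[22; 1, 2, 3, 3, 2]

1725 = 22·76 + 53
76 = 1·53 + 23
53 = 2·23 + 7
23 = 3·7 + 2
7 = 3·2 + 1
2 = 2·1 + 0  (stop)
So 1725/76 = [22; 1, 2, 3, 3, 2].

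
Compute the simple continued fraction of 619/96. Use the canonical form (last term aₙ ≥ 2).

[6; 2, 4, 3, 3]

619 = 6*96 + 43
96 = 2*43 + 10
43 = 4*10 + 3
10 = 3*3 + 1
3 = 3*1 + 0  (stop)
So 619/96 = [6; 2, 4, 3, 3].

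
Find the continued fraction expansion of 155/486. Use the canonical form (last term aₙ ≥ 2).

[0; 3, 7, 2, 1, 1, 1, 2]

155 = 0·486 + 155
486 = 3·155 + 21
155 = 7·21 + 8
21 = 2·8 + 5
8 = 1·5 + 3
5 = 1·3 + 2
3 = 1·2 + 1
2 = 2·1 + 0  (stop)
So 155/486 = [0; 3, 7, 2, 1, 1, 1, 2].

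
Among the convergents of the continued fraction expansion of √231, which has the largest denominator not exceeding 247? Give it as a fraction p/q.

2295/151

√231 = [15; 5, 30, …] (period length 2).
Convergents:
  p_0/q_0 = 15/1
  p_1/q_1 = 76/5
  p_2/q_2 = 2295/151
  p_3/q_3 = 11551/760
q_2 = 151 ≤ 247 < 760 = q_3, so the answer is 2295/151.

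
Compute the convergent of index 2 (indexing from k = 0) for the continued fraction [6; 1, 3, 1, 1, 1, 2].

27/4

Using pₖ = aₖpₖ₋₁ + pₖ₋₂, qₖ = aₖqₖ₋₁ + qₖ₋₂ (with p₋₁=1, p₋₂=0, q₋₁=0, q₋₂=1):
  k=0: a=6, p=6, q=1
  k=1: a=1, p=7, q=1
  k=2: a=3, p=27, q=4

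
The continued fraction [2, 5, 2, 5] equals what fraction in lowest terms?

Using pₖ = aₖpₖ₋₁ + pₖ₋₂ and qₖ = aₖqₖ₋₁ + qₖ₋₂:
  k=0: a=2, p=2, q=1
  k=1: a=5, p=11, q=5
  k=2: a=2, p=24, q=11
  k=3: a=5, p=131, q=60

131/60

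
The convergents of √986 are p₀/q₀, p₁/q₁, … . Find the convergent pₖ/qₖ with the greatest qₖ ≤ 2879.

√986 = [31; 2, 2, 62, …] (period length 3).
Convergents:
  p_0/q_0 = 31/1
  p_1/q_1 = 63/2
  p_2/q_2 = 157/5
  p_3/q_3 = 9797/312
  p_4/q_4 = 19751/629
  p_5/q_5 = 49299/1570
  p_6/q_6 = 3076289/97969
q_5 = 1570 ≤ 2879 < 97969 = q_6, so the answer is 49299/1570.

49299/1570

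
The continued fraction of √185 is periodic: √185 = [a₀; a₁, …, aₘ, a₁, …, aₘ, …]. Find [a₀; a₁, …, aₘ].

[13; 1, 1, 1, 1, 26]

a₀ = ⌊√185⌋ = 13.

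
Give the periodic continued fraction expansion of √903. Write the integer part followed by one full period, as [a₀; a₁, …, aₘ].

[30; 20, 60]

a₀ = ⌊√903⌋ = 30.
With m₀=0, d₀=1 and mₖ₊₁ = dₖaₖ − mₖ, dₖ₊₁ = (n − mₖ₊₁²)/dₖ, aₖ₊₁ = ⌊(a₀+mₖ₊₁)/dₖ₊₁⌋:
  k=1: m=30, d=3, a=20
  k=2: m=30, d=1, a=60
d=1 and a=2a₀=60 at k=2, so the next step gives (m, d) = (30, 3) again — its k=1 value — and the period has length 2.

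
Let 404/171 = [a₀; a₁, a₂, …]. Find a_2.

404 = 2·171 + 62   →  a_0 = 2
171 = 2·62 + 47   →  a_1 = 2
62 = 1·47 + 15   →  a_2 = 1

1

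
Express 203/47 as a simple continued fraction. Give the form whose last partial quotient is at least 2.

[4; 3, 7, 2]

203 = 4·47 + 15
47 = 3·15 + 2
15 = 7·2 + 1
2 = 2·1 + 0  (stop)
So 203/47 = [4; 3, 7, 2].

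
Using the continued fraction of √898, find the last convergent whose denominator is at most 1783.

53011/1769

√898 = [29; 1, 28, 1, 58, …] (period length 4).
Convergents:
  p_0/q_0 = 29/1
  p_1/q_1 = 30/1
  p_2/q_2 = 869/29
  p_3/q_3 = 899/30
  p_4/q_4 = 53011/1769
  p_5/q_5 = 53910/1799
q_4 = 1769 ≤ 1783 < 1799 = q_5, so the answer is 53011/1769.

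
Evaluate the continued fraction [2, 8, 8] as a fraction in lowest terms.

138/65

Fold from the inside: start with 8/1.
  8 + 1/8 = 65/8
  2 + 8/65 = 138/65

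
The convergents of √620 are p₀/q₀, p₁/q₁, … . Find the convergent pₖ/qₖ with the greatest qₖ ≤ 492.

√620 = [24; 1, 8, 1, 48, …] (period length 4).
Convergents:
  p_0/q_0 = 24/1
  p_1/q_1 = 25/1
  p_2/q_2 = 224/9
  p_3/q_3 = 249/10
  p_4/q_4 = 12176/489
  p_5/q_5 = 12425/499
q_4 = 489 ≤ 492 < 499 = q_5, so the answer is 12176/489.

12176/489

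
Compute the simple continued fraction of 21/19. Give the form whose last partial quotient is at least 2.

21 = 1×19 + 2
19 = 9×2 + 1
2 = 2×1 + 0  (stop)
So 21/19 = [1; 9, 2].

[1; 9, 2]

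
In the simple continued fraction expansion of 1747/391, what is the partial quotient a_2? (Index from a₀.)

1747 = 4·391 + 183   →  a_0 = 4
391 = 2·183 + 25   →  a_1 = 2
183 = 7·25 + 8   →  a_2 = 7

7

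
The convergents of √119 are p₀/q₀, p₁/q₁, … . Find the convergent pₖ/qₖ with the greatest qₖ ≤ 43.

√119 = [10; 1, 9, 1, 20, …] (period length 4).
Convergents:
  p_0/q_0 = 10/1
  p_1/q_1 = 11/1
  p_2/q_2 = 109/10
  p_3/q_3 = 120/11
  p_4/q_4 = 2509/230
q_3 = 11 ≤ 43 < 230 = q_4, so the answer is 120/11.

120/11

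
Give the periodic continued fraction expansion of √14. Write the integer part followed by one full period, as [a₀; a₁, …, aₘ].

a₀ = ⌊√14⌋ = 3.
With m₀=0, d₀=1 and mₖ₊₁ = dₖaₖ − mₖ, dₖ₊₁ = (n − mₖ₊₁²)/dₖ, aₖ₊₁ = ⌊(a₀+mₖ₊₁)/dₖ₊₁⌋:
  k=1: m=3, d=5, a=1
  k=2: m=2, d=2, a=2
  k=3: m=2, d=5, a=1
  k=4: m=3, d=1, a=6
d=1 and a=2a₀=6 at k=4, so the next step gives (m, d) = (3, 5) again — its k=1 value — and the period has length 4.

[3; 1, 2, 1, 6]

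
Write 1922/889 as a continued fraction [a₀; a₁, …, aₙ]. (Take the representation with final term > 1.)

1922 = 2×889 + 144
889 = 6×144 + 25
144 = 5×25 + 19
25 = 1×19 + 6
19 = 3×6 + 1
6 = 6×1 + 0  (stop)
So 1922/889 = [2; 6, 5, 1, 3, 6].

[2; 6, 5, 1, 3, 6]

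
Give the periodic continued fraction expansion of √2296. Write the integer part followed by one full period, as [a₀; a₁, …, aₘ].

[47; 1, 10, 1, 94]

a₀ = ⌊√2296⌋ = 47.
With m₀=0, d₀=1 and mₖ₊₁ = dₖaₖ − mₖ, dₖ₊₁ = (n − mₖ₊₁²)/dₖ, aₖ₊₁ = ⌊(a₀+mₖ₊₁)/dₖ₊₁⌋:
  k=1: m=47, d=87, a=1
  k=2: m=40, d=8, a=10
  k=3: m=40, d=87, a=1
  k=4: m=47, d=1, a=94
d=1 and a=2a₀=94 at k=4, so the next step gives (m, d) = (47, 87) again — its k=1 value — and the period has length 4.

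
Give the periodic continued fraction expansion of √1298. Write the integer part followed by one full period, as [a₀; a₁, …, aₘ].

[36; 36, 72]

a₀ = ⌊√1298⌋ = 36.
With m₀=0, d₀=1 and mₖ₊₁ = dₖaₖ − mₖ, dₖ₊₁ = (n − mₖ₊₁²)/dₖ, aₖ₊₁ = ⌊(a₀+mₖ₊₁)/dₖ₊₁⌋:
  k=1: m=36, d=2, a=36
  k=2: m=36, d=1, a=72
d=1 and a=2a₀=72 at k=2, so the next step gives (m, d) = (36, 2) again — its k=1 value — and the period has length 2.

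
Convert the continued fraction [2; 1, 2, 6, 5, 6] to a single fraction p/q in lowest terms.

Using pₖ = aₖpₖ₋₁ + pₖ₋₂ and qₖ = aₖqₖ₋₁ + qₖ₋₂:
  k=0: a=2, p=2, q=1
  k=1: a=1, p=3, q=1
  k=2: a=2, p=8, q=3
  k=3: a=6, p=51, q=19
  k=4: a=5, p=263, q=98
  k=5: a=6, p=1629, q=607

1629/607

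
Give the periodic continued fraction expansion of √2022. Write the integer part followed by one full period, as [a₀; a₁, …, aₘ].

a₀ = ⌊√2022⌋ = 44.
With m₀=0, d₀=1 and mₖ₊₁ = dₖaₖ − mₖ, dₖ₊₁ = (n − mₖ₊₁²)/dₖ, aₖ₊₁ = ⌊(a₀+mₖ₊₁)/dₖ₊₁⌋:
  k=1: m=44, d=86, a=1
  k=2: m=42, d=3, a=28
  k=3: m=42, d=86, a=1
  k=4: m=44, d=1, a=88
d=1 and a=2a₀=88 at k=4, so the next step gives (m, d) = (44, 86) again — its k=1 value — and the period has length 4.

[44; 1, 28, 1, 88]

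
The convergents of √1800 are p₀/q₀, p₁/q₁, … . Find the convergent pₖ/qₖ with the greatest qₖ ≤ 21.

√1800 = [42; 2, 2, 1, 8, 1, 2, 2, 84, …] (period length 8).
Convergents:
  p_0/q_0 = 42/1
  p_1/q_1 = 85/2
  p_2/q_2 = 212/5
  p_3/q_3 = 297/7
  p_4/q_4 = 2588/61
q_3 = 7 ≤ 21 < 61 = q_4, so the answer is 297/7.

297/7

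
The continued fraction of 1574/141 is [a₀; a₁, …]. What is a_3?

1574 = 11·141 + 23   →  a_0 = 11
141 = 6·23 + 3   →  a_1 = 6
23 = 7·3 + 2   →  a_2 = 7
3 = 1·2 + 1   →  a_3 = 1

1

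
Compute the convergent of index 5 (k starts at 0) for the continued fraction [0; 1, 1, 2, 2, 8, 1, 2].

Using pₖ = aₖpₖ₋₁ + pₖ₋₂, qₖ = aₖqₖ₋₁ + qₖ₋₂ (with p₋₁=1, p₋₂=0, q₋₁=0, q₋₂=1):
  k=0: a=0, p=0, q=1
  k=1: a=1, p=1, q=1
  k=2: a=1, p=1, q=2
  k=3: a=2, p=3, q=5
  k=4: a=2, p=7, q=12
  k=5: a=8, p=59, q=101

59/101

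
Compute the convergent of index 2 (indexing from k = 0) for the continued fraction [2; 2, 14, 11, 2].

Using pₖ = aₖpₖ₋₁ + pₖ₋₂, qₖ = aₖqₖ₋₁ + qₖ₋₂ (with p₋₁=1, p₋₂=0, q₋₁=0, q₋₂=1):
  k=0: a=2, p=2, q=1
  k=1: a=2, p=5, q=2
  k=2: a=14, p=72, q=29

72/29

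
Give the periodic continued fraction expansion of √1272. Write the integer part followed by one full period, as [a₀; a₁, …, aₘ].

a₀ = ⌊√1272⌋ = 35.
With m₀=0, d₀=1 and mₖ₊₁ = dₖaₖ − mₖ, dₖ₊₁ = (n − mₖ₊₁²)/dₖ, aₖ₊₁ = ⌊(a₀+mₖ₊₁)/dₖ₊₁⌋:
  k=1: m=35, d=47, a=1
  k=2: m=12, d=24, a=1
  k=3: m=12, d=47, a=1
  k=4: m=35, d=1, a=70
d=1 and a=2a₀=70 at k=4, so the next step gives (m, d) = (35, 47) again — its k=1 value — and the period has length 4.

[35; 1, 1, 1, 70]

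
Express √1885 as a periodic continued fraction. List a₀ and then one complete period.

[43; 2, 2, 2, 86]

a₀ = ⌊√1885⌋ = 43.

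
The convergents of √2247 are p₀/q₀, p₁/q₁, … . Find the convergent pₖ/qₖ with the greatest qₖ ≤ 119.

3650/77

√2247 = [47; 2, 2, 15, 2, 2, 94, …] (period length 6).
Convergents:
  p_0/q_0 = 47/1
  p_1/q_1 = 95/2
  p_2/q_2 = 237/5
  p_3/q_3 = 3650/77
  p_4/q_4 = 7537/159
q_3 = 77 ≤ 119 < 159 = q_4, so the answer is 3650/77.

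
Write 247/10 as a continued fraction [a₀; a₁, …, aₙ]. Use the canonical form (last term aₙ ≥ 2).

247 = 24×10 + 7
10 = 1×7 + 3
7 = 2×3 + 1
3 = 3×1 + 0  (stop)
So 247/10 = [24; 1, 2, 3].

[24; 1, 2, 3]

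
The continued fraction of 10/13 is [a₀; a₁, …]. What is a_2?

3

10 = 0·13 + 10   →  a_0 = 0
13 = 1·10 + 3   →  a_1 = 1
10 = 3·3 + 1   →  a_2 = 3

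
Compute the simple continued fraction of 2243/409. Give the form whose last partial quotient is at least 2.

[5; 2, 15, 4, 3]

2243 = 5·409 + 198
409 = 2·198 + 13
198 = 15·13 + 3
13 = 4·3 + 1
3 = 3·1 + 0  (stop)
So 2243/409 = [5; 2, 15, 4, 3].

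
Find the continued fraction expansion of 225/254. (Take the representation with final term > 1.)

[0; 1, 7, 1, 3, 7]

225 = 0·254 + 225
254 = 1·225 + 29
225 = 7·29 + 22
29 = 1·22 + 7
22 = 3·7 + 1
7 = 7·1 + 0  (stop)
So 225/254 = [0; 1, 7, 1, 3, 7].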